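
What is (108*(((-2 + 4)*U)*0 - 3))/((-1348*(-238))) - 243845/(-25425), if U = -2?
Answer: 3911154529/407847510 ≈ 9.5898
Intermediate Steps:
(108*(((-2 + 4)*U)*0 - 3))/((-1348*(-238))) - 243845/(-25425) = (108*(((-2 + 4)*(-2))*0 - 3))/((-1348*(-238))) - 243845/(-25425) = (108*((2*(-2))*0 - 3))/320824 - 243845*(-1/25425) = (108*(-4*0 - 3))*(1/320824) + 48769/5085 = (108*(0 - 3))*(1/320824) + 48769/5085 = (108*(-3))*(1/320824) + 48769/5085 = -324*1/320824 + 48769/5085 = -81/80206 + 48769/5085 = 3911154529/407847510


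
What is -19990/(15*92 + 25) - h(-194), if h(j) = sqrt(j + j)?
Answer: -3998/281 - 2*I*sqrt(97) ≈ -14.228 - 19.698*I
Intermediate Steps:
h(j) = sqrt(2)*sqrt(j) (h(j) = sqrt(2*j) = sqrt(2)*sqrt(j))
-19990/(15*92 + 25) - h(-194) = -19990/(15*92 + 25) - sqrt(2)*sqrt(-194) = -19990/(1380 + 25) - sqrt(2)*I*sqrt(194) = -19990/1405 - 2*I*sqrt(97) = -19990*1/1405 - 2*I*sqrt(97) = -3998/281 - 2*I*sqrt(97)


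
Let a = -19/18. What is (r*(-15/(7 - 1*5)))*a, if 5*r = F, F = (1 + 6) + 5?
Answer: 19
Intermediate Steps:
a = -19/18 (a = -19*1/18 = -19/18 ≈ -1.0556)
F = 12 (F = 7 + 5 = 12)
r = 12/5 (r = (⅕)*12 = 12/5 ≈ 2.4000)
(r*(-15/(7 - 1*5)))*a = (12*(-15/(7 - 1*5))/5)*(-19/18) = (12*(-15/(7 - 5))/5)*(-19/18) = (12*(-15/2)/5)*(-19/18) = (12*(-15*½)/5)*(-19/18) = ((12/5)*(-15/2))*(-19/18) = -18*(-19/18) = 19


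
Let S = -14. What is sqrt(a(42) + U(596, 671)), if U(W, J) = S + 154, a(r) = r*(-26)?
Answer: 2*I*sqrt(238) ≈ 30.854*I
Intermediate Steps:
a(r) = -26*r
U(W, J) = 140 (U(W, J) = -14 + 154 = 140)
sqrt(a(42) + U(596, 671)) = sqrt(-26*42 + 140) = sqrt(-1092 + 140) = sqrt(-952) = 2*I*sqrt(238)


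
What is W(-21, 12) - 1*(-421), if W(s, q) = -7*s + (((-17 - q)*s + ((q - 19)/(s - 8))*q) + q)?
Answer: 34565/29 ≈ 1191.9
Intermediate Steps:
W(s, q) = q - 7*s + s*(-17 - q) + q*(-19 + q)/(-8 + s) (W(s, q) = -7*s + ((s*(-17 - q) + ((-19 + q)/(-8 + s))*q) + q) = -7*s + ((s*(-17 - q) + q*(-19 + q)/(-8 + s)) + q) = -7*s + (q + s*(-17 - q) + q*(-19 + q)/(-8 + s)) = q - 7*s + s*(-17 - q) + q*(-19 + q)/(-8 + s))
W(-21, 12) - 1*(-421) = (12**2 - 27*12 - 24*(-21)**2 + 192*(-21) - 1*12*(-21)**2 + 9*12*(-21))/(-8 - 21) - 1*(-421) = (144 - 324 - 24*441 - 4032 - 1*12*441 - 2268)/(-29) + 421 = -(144 - 324 - 10584 - 4032 - 5292 - 2268)/29 + 421 = -1/29*(-22356) + 421 = 22356/29 + 421 = 34565/29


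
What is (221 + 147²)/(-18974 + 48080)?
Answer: 10915/14553 ≈ 0.75002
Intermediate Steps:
(221 + 147²)/(-18974 + 48080) = (221 + 21609)/29106 = 21830*(1/29106) = 10915/14553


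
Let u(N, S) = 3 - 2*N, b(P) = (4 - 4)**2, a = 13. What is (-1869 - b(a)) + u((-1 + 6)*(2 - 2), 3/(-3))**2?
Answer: -1860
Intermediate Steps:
b(P) = 0 (b(P) = 0**2 = 0)
(-1869 - b(a)) + u((-1 + 6)*(2 - 2), 3/(-3))**2 = (-1869 - 1*0) + (3 - 2*(-1 + 6)*(2 - 2))**2 = (-1869 + 0) + (3 - 10*0)**2 = -1869 + (3 - 2*0)**2 = -1869 + (3 + 0)**2 = -1869 + 3**2 = -1869 + 9 = -1860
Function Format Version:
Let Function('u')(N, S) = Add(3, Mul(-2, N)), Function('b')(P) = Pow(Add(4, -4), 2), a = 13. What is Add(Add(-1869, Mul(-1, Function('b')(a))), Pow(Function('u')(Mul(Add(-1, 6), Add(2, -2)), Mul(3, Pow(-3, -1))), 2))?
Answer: -1860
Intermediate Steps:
Function('b')(P) = 0 (Function('b')(P) = Pow(0, 2) = 0)
Add(Add(-1869, Mul(-1, Function('b')(a))), Pow(Function('u')(Mul(Add(-1, 6), Add(2, -2)), Mul(3, Pow(-3, -1))), 2)) = Add(Add(-1869, Mul(-1, 0)), Pow(Add(3, Mul(-2, Mul(Add(-1, 6), Add(2, -2)))), 2)) = Add(Add(-1869, 0), Pow(Add(3, Mul(-2, Mul(5, 0))), 2)) = Add(-1869, Pow(Add(3, Mul(-2, 0)), 2)) = Add(-1869, Pow(Add(3, 0), 2)) = Add(-1869, Pow(3, 2)) = Add(-1869, 9) = -1860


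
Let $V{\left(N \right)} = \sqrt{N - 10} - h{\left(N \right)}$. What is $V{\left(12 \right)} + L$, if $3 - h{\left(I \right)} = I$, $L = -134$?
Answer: $-125 + \sqrt{2} \approx -123.59$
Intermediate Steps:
$h{\left(I \right)} = 3 - I$
$V{\left(N \right)} = -3 + N + \sqrt{-10 + N}$ ($V{\left(N \right)} = \sqrt{N - 10} - \left(3 - N\right) = \sqrt{-10 + N} + \left(-3 + N\right) = -3 + N + \sqrt{-10 + N}$)
$V{\left(12 \right)} + L = \left(-3 + 12 + \sqrt{-10 + 12}\right) - 134 = \left(-3 + 12 + \sqrt{2}\right) - 134 = \left(9 + \sqrt{2}\right) - 134 = -125 + \sqrt{2}$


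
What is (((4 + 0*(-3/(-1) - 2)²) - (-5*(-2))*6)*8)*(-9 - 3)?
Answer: 5376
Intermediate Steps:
(((4 + 0*(-3/(-1) - 2)²) - (-5*(-2))*6)*8)*(-9 - 3) = (((4 + 0*(-3*(-1) - 2)²) - 10*6)*8)*(-12) = (((4 + 0*(3 - 2)²) - 1*60)*8)*(-12) = (((4 + 0*1²) - 60)*8)*(-12) = (((4 + 0*1) - 60)*8)*(-12) = (((4 + 0) - 60)*8)*(-12) = ((4 - 60)*8)*(-12) = -56*8*(-12) = -448*(-12) = 5376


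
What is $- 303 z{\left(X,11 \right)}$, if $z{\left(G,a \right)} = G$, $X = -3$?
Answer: $909$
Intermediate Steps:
$- 303 z{\left(X,11 \right)} = \left(-303\right) \left(-3\right) = 909$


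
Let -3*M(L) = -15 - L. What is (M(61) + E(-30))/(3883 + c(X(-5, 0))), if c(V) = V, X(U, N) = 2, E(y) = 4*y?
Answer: -284/11655 ≈ -0.024367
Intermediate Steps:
M(L) = 5 + L/3 (M(L) = -(-15 - L)/3 = 5 + L/3)
(M(61) + E(-30))/(3883 + c(X(-5, 0))) = ((5 + (⅓)*61) + 4*(-30))/(3883 + 2) = ((5 + 61/3) - 120)/3885 = (76/3 - 120)*(1/3885) = -284/3*1/3885 = -284/11655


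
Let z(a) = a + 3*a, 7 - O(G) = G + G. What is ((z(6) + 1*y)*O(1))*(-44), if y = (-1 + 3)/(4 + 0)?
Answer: -5390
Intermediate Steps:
O(G) = 7 - 2*G (O(G) = 7 - (G + G) = 7 - 2*G)
y = 1/2 (y = 2/4 = 2*(1/4) = 1/2 ≈ 0.50000)
z(a) = 4*a
((z(6) + 1*y)*O(1))*(-44) = ((4*6 + 1*(1/2))*(7 - 2*1))*(-44) = ((24 + 1/2)*(7 - 2))*(-44) = ((49/2)*5)*(-44) = (245/2)*(-44) = -5390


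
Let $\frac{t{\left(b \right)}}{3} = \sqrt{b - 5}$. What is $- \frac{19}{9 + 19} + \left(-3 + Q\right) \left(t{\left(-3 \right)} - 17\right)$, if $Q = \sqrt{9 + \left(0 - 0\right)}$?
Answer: $- \frac{19}{28} \approx -0.67857$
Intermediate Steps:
$Q = 3$ ($Q = \sqrt{9 + \left(0 + 0\right)} = \sqrt{9 + 0} = \sqrt{9} = 3$)
$t{\left(b \right)} = 3 \sqrt{-5 + b}$ ($t{\left(b \right)} = 3 \sqrt{b - 5} = 3 \sqrt{-5 + b}$)
$- \frac{19}{9 + 19} + \left(-3 + Q\right) \left(t{\left(-3 \right)} - 17\right) = - \frac{19}{9 + 19} + \left(-3 + 3\right) \left(3 \sqrt{-5 - 3} - 17\right) = - \frac{19}{28} + 0 \left(3 \sqrt{-8} - 17\right) = \left(-19\right) \frac{1}{28} + 0 \left(3 \cdot 2 i \sqrt{2} - 17\right) = - \frac{19}{28} + 0 \left(6 i \sqrt{2} - 17\right) = - \frac{19}{28} + 0 \left(-17 + 6 i \sqrt{2}\right) = - \frac{19}{28} + 0 = - \frac{19}{28}$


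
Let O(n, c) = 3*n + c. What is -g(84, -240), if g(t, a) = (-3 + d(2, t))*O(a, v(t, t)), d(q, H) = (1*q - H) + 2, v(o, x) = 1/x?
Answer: -5019757/84 ≈ -59759.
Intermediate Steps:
O(n, c) = c + 3*n
d(q, H) = 2 + q - H (d(q, H) = (q - H) + 2 = 2 + q - H)
g(t, a) = (1 - t)*(1/t + 3*a) (g(t, a) = (-3 + (2 + 2 - t))*(1/t + 3*a) = (-3 + (4 - t))*(1/t + 3*a) = (1 - t)*(1/t + 3*a))
-g(84, -240) = -(1 - 1*84)*(1 + 3*(-240)*84)/84 = -(1 - 84)*(1 - 60480)/84 = -(-83)*(-60479)/84 = -1*5019757/84 = -5019757/84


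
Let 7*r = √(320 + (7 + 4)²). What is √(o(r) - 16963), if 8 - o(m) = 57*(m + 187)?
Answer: I*√27785 ≈ 166.69*I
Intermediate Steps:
r = 3 (r = √(320 + (7 + 4)²)/7 = √(320 + 11²)/7 = √(320 + 121)/7 = √441/7 = (⅐)*21 = 3)
o(m) = -10651 - 57*m (o(m) = 8 - 57*(m + 187) = 8 - 57*(187 + m) = 8 - (10659 + 57*m) = 8 + (-10659 - 57*m) = -10651 - 57*m)
√(o(r) - 16963) = √((-10651 - 57*3) - 16963) = √((-10651 - 171) - 16963) = √(-10822 - 16963) = √(-27785) = I*√27785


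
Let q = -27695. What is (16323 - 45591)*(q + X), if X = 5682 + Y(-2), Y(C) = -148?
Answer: 648608148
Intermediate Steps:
X = 5534 (X = 5682 - 148 = 5534)
(16323 - 45591)*(q + X) = (16323 - 45591)*(-27695 + 5534) = -29268*(-22161) = 648608148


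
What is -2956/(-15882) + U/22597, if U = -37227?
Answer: -262221241/179442777 ≈ -1.4613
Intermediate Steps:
-2956/(-15882) + U/22597 = -2956/(-15882) - 37227/22597 = -2956*(-1/15882) - 37227*1/22597 = 1478/7941 - 37227/22597 = -262221241/179442777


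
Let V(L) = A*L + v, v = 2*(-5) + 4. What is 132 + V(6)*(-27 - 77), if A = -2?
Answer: 2004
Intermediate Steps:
v = -6 (v = -10 + 4 = -6)
V(L) = -6 - 2*L (V(L) = -2*L - 6 = -6 - 2*L)
132 + V(6)*(-27 - 77) = 132 + (-6 - 2*6)*(-27 - 77) = 132 + (-6 - 12)*(-104) = 132 - 18*(-104) = 132 + 1872 = 2004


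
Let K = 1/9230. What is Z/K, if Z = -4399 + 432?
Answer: -36615410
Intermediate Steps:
Z = -3967
K = 1/9230 ≈ 0.00010834
Z/K = -3967/1/9230 = -3967*9230 = -36615410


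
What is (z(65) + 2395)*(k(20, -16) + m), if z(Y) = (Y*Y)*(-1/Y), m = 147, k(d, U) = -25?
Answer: 284260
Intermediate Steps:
z(Y) = -Y (z(Y) = Y²*(-1/Y) = -Y)
(z(65) + 2395)*(k(20, -16) + m) = (-1*65 + 2395)*(-25 + 147) = (-65 + 2395)*122 = 2330*122 = 284260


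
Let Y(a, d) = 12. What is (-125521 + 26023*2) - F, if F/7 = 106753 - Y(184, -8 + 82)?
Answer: -820662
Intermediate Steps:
F = 747187 (F = 7*(106753 - 1*12) = 7*(106753 - 12) = 7*106741 = 747187)
(-125521 + 26023*2) - F = (-125521 + 26023*2) - 1*747187 = (-125521 + 52046) - 747187 = -73475 - 747187 = -820662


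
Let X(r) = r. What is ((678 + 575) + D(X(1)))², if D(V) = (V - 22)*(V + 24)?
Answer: 529984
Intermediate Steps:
D(V) = (-22 + V)*(24 + V)
((678 + 575) + D(X(1)))² = ((678 + 575) + (-528 + 1² + 2*1))² = (1253 + (-528 + 1 + 2))² = (1253 - 525)² = 728² = 529984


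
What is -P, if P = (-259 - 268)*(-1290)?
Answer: -679830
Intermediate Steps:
P = 679830 (P = -527*(-1290) = 679830)
-P = -1*679830 = -679830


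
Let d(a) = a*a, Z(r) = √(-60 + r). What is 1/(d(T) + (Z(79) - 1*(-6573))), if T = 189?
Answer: 2226/94146443 - √19/1788782417 ≈ 2.3642e-5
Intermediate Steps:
d(a) = a²
1/(d(T) + (Z(79) - 1*(-6573))) = 1/(189² + (√(-60 + 79) - 1*(-6573))) = 1/(35721 + (√19 + 6573)) = 1/(35721 + (6573 + √19)) = 1/(42294 + √19)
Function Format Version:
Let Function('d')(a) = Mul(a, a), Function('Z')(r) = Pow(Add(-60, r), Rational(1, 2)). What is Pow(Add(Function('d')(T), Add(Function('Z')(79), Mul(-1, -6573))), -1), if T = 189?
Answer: Add(Rational(2226, 94146443), Mul(Rational(-1, 1788782417), Pow(19, Rational(1, 2)))) ≈ 2.3642e-5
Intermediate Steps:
Function('d')(a) = Pow(a, 2)
Pow(Add(Function('d')(T), Add(Function('Z')(79), Mul(-1, -6573))), -1) = Pow(Add(Pow(189, 2), Add(Pow(Add(-60, 79), Rational(1, 2)), Mul(-1, -6573))), -1) = Pow(Add(35721, Add(Pow(19, Rational(1, 2)), 6573)), -1) = Pow(Add(35721, Add(6573, Pow(19, Rational(1, 2)))), -1) = Pow(Add(42294, Pow(19, Rational(1, 2))), -1)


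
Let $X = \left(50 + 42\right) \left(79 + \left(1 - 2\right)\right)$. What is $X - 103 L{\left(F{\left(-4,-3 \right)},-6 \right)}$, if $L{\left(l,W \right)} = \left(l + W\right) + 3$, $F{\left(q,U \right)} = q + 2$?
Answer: $7691$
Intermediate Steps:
$F{\left(q,U \right)} = 2 + q$
$L{\left(l,W \right)} = 3 + W + l$ ($L{\left(l,W \right)} = \left(W + l\right) + 3 = 3 + W + l$)
$X = 7176$ ($X = 92 \left(79 - 1\right) = 92 \cdot 78 = 7176$)
$X - 103 L{\left(F{\left(-4,-3 \right)},-6 \right)} = 7176 - 103 \left(3 - 6 + \left(2 - 4\right)\right) = 7176 - 103 \left(3 - 6 - 2\right) = 7176 - -515 = 7176 + 515 = 7691$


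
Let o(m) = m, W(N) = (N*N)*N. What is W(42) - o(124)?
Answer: 73964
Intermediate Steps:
W(N) = N³ (W(N) = N²*N = N³)
W(42) - o(124) = 42³ - 1*124 = 74088 - 124 = 73964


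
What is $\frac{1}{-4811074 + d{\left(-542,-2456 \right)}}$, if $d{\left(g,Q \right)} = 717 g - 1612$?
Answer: $- \frac{1}{5201300} \approx -1.9226 \cdot 10^{-7}$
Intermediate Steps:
$d{\left(g,Q \right)} = -1612 + 717 g$
$\frac{1}{-4811074 + d{\left(-542,-2456 \right)}} = \frac{1}{-4811074 + \left(-1612 + 717 \left(-542\right)\right)} = \frac{1}{-4811074 - 390226} = \frac{1}{-5201300} = - \frac{1}{5201300}$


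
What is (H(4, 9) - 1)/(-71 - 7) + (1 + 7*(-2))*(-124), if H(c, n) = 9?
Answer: 62864/39 ≈ 1611.9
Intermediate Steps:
(H(4, 9) - 1)/(-71 - 7) + (1 + 7*(-2))*(-124) = (9 - 1)/(-71 - 7) + (1 + 7*(-2))*(-124) = 8/(-78) + (1 - 14)*(-124) = 8*(-1/78) - 13*(-124) = -4/39 + 1612 = 62864/39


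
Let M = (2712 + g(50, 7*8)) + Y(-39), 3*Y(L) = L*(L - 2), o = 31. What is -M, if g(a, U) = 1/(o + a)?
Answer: -262846/81 ≈ -3245.0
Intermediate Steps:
g(a, U) = 1/(31 + a)
Y(L) = L*(-2 + L)/3 (Y(L) = (L*(L - 2))/3 = (L*(-2 + L))/3 = L*(-2 + L)/3)
M = 262846/81 (M = (2712 + 1/(31 + 50)) + (⅓)*(-39)*(-2 - 39) = (2712 + 1/81) + (⅓)*(-39)*(-41) = (2712 + 1/81) + 533 = 219673/81 + 533 = 262846/81 ≈ 3245.0)
-M = -1*262846/81 = -262846/81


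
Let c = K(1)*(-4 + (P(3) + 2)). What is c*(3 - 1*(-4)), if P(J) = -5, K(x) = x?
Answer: -49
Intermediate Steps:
c = -7 (c = 1*(-4 + (-5 + 2)) = 1*(-4 - 3) = 1*(-7) = -7)
c*(3 - 1*(-4)) = -7*(3 - 1*(-4)) = -7*(3 + 4) = -7*7 = -49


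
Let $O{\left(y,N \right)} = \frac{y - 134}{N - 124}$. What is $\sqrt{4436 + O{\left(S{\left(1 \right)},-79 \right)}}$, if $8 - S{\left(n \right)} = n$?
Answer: $\frac{\sqrt{182828905}}{203} \approx 66.608$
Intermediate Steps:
$S{\left(n \right)} = 8 - n$
$O{\left(y,N \right)} = \frac{-134 + y}{-124 + N}$
$\sqrt{4436 + O{\left(S{\left(1 \right)},-79 \right)}} = \sqrt{4436 + \frac{-134 + \left(8 - 1\right)}{-124 - 79}} = \sqrt{4436 + \frac{-134 + \left(8 - 1\right)}{-203}} = \sqrt{4436 - \frac{-134 + 7}{203}} = \sqrt{4436 - - \frac{127}{203}} = \sqrt{4436 + \frac{127}{203}} = \sqrt{\frac{900635}{203}} = \frac{\sqrt{182828905}}{203}$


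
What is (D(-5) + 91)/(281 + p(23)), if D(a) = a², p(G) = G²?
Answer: 58/405 ≈ 0.14321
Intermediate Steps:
(D(-5) + 91)/(281 + p(23)) = ((-5)² + 91)/(281 + 23²) = (25 + 91)/(281 + 529) = 116/810 = 116*(1/810) = 58/405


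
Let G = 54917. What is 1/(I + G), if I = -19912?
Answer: 1/35005 ≈ 2.8567e-5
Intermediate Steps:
1/(I + G) = 1/(-19912 + 54917) = 1/35005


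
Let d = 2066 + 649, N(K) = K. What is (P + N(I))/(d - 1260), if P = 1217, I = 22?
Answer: 413/485 ≈ 0.85155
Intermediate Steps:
d = 2715
(P + N(I))/(d - 1260) = (1217 + 22)/(2715 - 1260) = 1239/1455 = 1239*(1/1455) = 413/485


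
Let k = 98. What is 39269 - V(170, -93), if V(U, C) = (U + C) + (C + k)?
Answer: 39187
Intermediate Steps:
V(U, C) = 98 + U + 2*C (V(U, C) = (U + C) + (C + 98) = (C + U) + (98 + C) = 98 + U + 2*C)
39269 - V(170, -93) = 39269 - (98 + 170 + 2*(-93)) = 39269 - (98 + 170 - 186) = 39269 - 1*82 = 39269 - 82 = 39187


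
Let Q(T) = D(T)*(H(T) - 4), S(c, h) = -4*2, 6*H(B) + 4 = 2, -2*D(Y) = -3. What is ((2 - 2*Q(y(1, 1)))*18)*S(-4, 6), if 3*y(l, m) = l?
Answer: -2160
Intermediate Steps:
y(l, m) = l/3
D(Y) = 3/2 (D(Y) = -1/2*(-3) = 3/2)
H(B) = -1/3 (H(B) = -2/3 + (1/6)*2 = -2/3 + 1/3 = -1/3)
S(c, h) = -8
Q(T) = -13/2 (Q(T) = 3*(-1/3 - 4)/2 = (3/2)*(-13/3) = -13/2)
((2 - 2*Q(y(1, 1)))*18)*S(-4, 6) = ((2 - 2*(-13/2))*18)*(-8) = ((2 + 13)*18)*(-8) = (15*18)*(-8) = 270*(-8) = -2160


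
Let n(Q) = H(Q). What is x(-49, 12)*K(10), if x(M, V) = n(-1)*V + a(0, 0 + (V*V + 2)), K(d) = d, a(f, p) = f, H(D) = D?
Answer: -120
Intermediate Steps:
n(Q) = Q
x(M, V) = -V (x(M, V) = -V + 0 = -V)
x(-49, 12)*K(10) = -1*12*10 = -12*10 = -120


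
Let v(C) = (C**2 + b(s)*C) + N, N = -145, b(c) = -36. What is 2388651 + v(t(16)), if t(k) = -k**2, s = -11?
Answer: 2463258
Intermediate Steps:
v(C) = -145 + C**2 - 36*C (v(C) = (C**2 - 36*C) - 145 = -145 + C**2 - 36*C)
2388651 + v(t(16)) = 2388651 + (-145 + (-1*16**2)**2 - (-36)*16**2) = 2388651 + (-145 + (-1*256)**2 - (-36)*256) = 2388651 + (-145 + (-256)**2 - 36*(-256)) = 2388651 + (-145 + 65536 + 9216) = 2388651 + 74607 = 2463258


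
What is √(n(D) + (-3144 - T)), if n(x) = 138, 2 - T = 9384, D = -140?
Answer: 2*√1594 ≈ 79.850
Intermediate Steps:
T = -9382 (T = 2 - 1*9384 = 2 - 9384 = -9382)
√(n(D) + (-3144 - T)) = √(138 + (-3144 - 1*(-9382))) = √(138 + (-3144 + 9382)) = √(138 + 6238) = √6376 = 2*√1594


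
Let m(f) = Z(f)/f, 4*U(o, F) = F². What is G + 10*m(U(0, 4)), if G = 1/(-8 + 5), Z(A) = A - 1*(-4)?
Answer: 59/3 ≈ 19.667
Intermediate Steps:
Z(A) = 4 + A (Z(A) = A + 4 = 4 + A)
U(o, F) = F²/4
m(f) = (4 + f)/f
G = -⅓ (G = 1/(-3) = -⅓ ≈ -0.33333)
G + 10*m(U(0, 4)) = -⅓ + 10*((4 + (¼)*4²)/(((¼)*4²))) = -⅓ + 10*((4 + (¼)*16)/(((¼)*16))) = -⅓ + 10*((4 + 4)/4) = -⅓ + 10*((¼)*8) = -⅓ + 10*2 = -⅓ + 20 = 59/3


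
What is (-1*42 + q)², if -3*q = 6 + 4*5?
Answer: 23104/9 ≈ 2567.1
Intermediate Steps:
q = -26/3 (q = -(6 + 4*5)/3 = -(6 + 20)/3 = -⅓*26 = -26/3 ≈ -8.6667)
(-1*42 + q)² = (-1*42 - 26/3)² = (-42 - 26/3)² = (-152/3)² = 23104/9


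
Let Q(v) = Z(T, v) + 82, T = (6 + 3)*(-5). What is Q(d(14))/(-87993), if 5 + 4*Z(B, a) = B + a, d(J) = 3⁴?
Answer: -359/351972 ≈ -0.0010200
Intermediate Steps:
d(J) = 81
T = -45 (T = 9*(-5) = -45)
Z(B, a) = -5/4 + B/4 + a/4 (Z(B, a) = -5/4 + (B + a)/4 = -5/4 + (B/4 + a/4) = -5/4 + B/4 + a/4)
Q(v) = 139/2 + v/4 (Q(v) = (-5/4 + (¼)*(-45) + v/4) + 82 = (-5/4 - 45/4 + v/4) + 82 = (-25/2 + v/4) + 82 = 139/2 + v/4)
Q(d(14))/(-87993) = (139/2 + (¼)*81)/(-87993) = (139/2 + 81/4)*(-1/87993) = (359/4)*(-1/87993) = -359/351972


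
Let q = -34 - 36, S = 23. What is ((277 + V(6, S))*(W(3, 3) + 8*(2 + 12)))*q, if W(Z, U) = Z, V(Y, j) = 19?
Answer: -2382800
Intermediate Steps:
q = -70
((277 + V(6, S))*(W(3, 3) + 8*(2 + 12)))*q = ((277 + 19)*(3 + 8*(2 + 12)))*(-70) = (296*(3 + 8*14))*(-70) = (296*(3 + 112))*(-70) = (296*115)*(-70) = 34040*(-70) = -2382800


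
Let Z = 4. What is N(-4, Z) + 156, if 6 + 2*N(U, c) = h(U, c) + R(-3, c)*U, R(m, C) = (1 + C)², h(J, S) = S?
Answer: 105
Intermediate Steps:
N(U, c) = -3 + c/2 + U*(1 + c)²/2 (N(U, c) = -3 + (c + (1 + c)²*U)/2 = -3 + (c + U*(1 + c)²)/2 = -3 + (c/2 + U*(1 + c)²/2) = -3 + c/2 + U*(1 + c)²/2)
N(-4, Z) + 156 = (-3 + (½)*4 + (½)*(-4)*(1 + 4)²) + 156 = (-3 + 2 + (½)*(-4)*5²) + 156 = (-3 + 2 + (½)*(-4)*25) + 156 = (-3 + 2 - 50) + 156 = -51 + 156 = 105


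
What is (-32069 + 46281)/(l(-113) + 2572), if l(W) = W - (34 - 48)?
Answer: 14212/2473 ≈ 5.7469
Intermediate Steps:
l(W) = 14 + W (l(W) = W - 1*(-14) = W + 14 = 14 + W)
(-32069 + 46281)/(l(-113) + 2572) = (-32069 + 46281)/((14 - 113) + 2572) = 14212/(-99 + 2572) = 14212/2473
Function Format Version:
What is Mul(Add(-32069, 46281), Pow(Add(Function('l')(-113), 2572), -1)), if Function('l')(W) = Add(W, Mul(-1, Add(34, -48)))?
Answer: Rational(14212, 2473) ≈ 5.7469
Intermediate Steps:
Function('l')(W) = Add(14, W) (Function('l')(W) = Add(W, Mul(-1, -14)) = Add(W, 14) = Add(14, W))
Mul(Add(-32069, 46281), Pow(Add(Function('l')(-113), 2572), -1)) = Mul(Add(-32069, 46281), Pow(Add(Add(14, -113), 2572), -1)) = Mul(14212, Pow(Add(-99, 2572), -1)) = Mul(14212, Pow(2473, -1)) = Mul(14212, Rational(1, 2473)) = Rational(14212, 2473)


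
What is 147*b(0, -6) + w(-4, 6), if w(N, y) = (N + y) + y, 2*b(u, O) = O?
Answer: -433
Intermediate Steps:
b(u, O) = O/2
w(N, y) = N + 2*y
147*b(0, -6) + w(-4, 6) = 147*((½)*(-6)) + (-4 + 2*6) = 147*(-3) + (-4 + 12) = -441 + 8 = -433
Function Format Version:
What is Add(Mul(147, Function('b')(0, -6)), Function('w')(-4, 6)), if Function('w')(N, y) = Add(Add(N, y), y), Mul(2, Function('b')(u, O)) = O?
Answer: -433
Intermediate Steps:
Function('b')(u, O) = Mul(Rational(1, 2), O)
Function('w')(N, y) = Add(N, Mul(2, y))
Add(Mul(147, Function('b')(0, -6)), Function('w')(-4, 6)) = Add(Mul(147, Mul(Rational(1, 2), -6)), Add(-4, Mul(2, 6))) = Add(Mul(147, -3), Add(-4, 12)) = Add(-441, 8) = -433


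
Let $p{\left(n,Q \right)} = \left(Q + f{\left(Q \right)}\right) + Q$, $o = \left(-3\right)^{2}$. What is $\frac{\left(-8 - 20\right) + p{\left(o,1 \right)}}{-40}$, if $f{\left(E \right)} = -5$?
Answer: $\frac{31}{40} \approx 0.775$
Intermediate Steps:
$o = 9$
$p{\left(n,Q \right)} = -5 + 2 Q$ ($p{\left(n,Q \right)} = \left(Q - 5\right) + Q = \left(-5 + Q\right) + Q = -5 + 2 Q$)
$\frac{\left(-8 - 20\right) + p{\left(o,1 \right)}}{-40} = \frac{\left(-8 - 20\right) + \left(-5 + 2 \cdot 1\right)}{-40} = - \frac{-28 + \left(-5 + 2\right)}{40} = - \frac{-28 - 3}{40} = \left(- \frac{1}{40}\right) \left(-31\right) = \frac{31}{40}$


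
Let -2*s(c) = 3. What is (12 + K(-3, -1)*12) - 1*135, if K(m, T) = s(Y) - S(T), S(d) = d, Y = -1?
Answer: -129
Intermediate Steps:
s(c) = -3/2 (s(c) = -½*3 = -3/2)
K(m, T) = -3/2 - T
(12 + K(-3, -1)*12) - 1*135 = (12 + (-3/2 - 1*(-1))*12) - 1*135 = (12 + (-3/2 + 1)*12) - 135 = (12 - ½*12) - 135 = (12 - 6) - 135 = 6 - 135 = -129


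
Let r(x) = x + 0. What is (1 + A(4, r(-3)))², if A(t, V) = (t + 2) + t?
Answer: 121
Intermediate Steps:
r(x) = x
A(t, V) = 2 + 2*t (A(t, V) = (2 + t) + t = 2 + 2*t)
(1 + A(4, r(-3)))² = (1 + (2 + 2*4))² = (1 + (2 + 8))² = (1 + 10)² = 11² = 121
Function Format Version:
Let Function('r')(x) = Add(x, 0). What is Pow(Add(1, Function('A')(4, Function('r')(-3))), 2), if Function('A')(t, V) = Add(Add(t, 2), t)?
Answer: 121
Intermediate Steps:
Function('r')(x) = x
Function('A')(t, V) = Add(2, Mul(2, t)) (Function('A')(t, V) = Add(Add(2, t), t) = Add(2, Mul(2, t)))
Pow(Add(1, Function('A')(4, Function('r')(-3))), 2) = Pow(Add(1, Add(2, Mul(2, 4))), 2) = Pow(Add(1, Add(2, 8)), 2) = Pow(Add(1, 10), 2) = Pow(11, 2) = 121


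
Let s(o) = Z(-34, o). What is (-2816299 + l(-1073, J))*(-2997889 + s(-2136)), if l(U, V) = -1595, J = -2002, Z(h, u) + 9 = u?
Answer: 8453777808396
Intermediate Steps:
Z(h, u) = -9 + u
s(o) = -9 + o
(-2816299 + l(-1073, J))*(-2997889 + s(-2136)) = (-2816299 - 1595)*(-2997889 + (-9 - 2136)) = -2817894*(-2997889 - 2145) = -2817894*(-3000034) = 8453777808396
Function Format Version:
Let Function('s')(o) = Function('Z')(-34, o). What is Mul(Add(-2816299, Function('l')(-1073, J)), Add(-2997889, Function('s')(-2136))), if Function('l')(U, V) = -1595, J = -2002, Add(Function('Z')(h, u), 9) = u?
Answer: 8453777808396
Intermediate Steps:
Function('Z')(h, u) = Add(-9, u)
Function('s')(o) = Add(-9, o)
Mul(Add(-2816299, Function('l')(-1073, J)), Add(-2997889, Function('s')(-2136))) = Mul(Add(-2816299, -1595), Add(-2997889, Add(-9, -2136))) = Mul(-2817894, Add(-2997889, -2145)) = Mul(-2817894, -3000034) = 8453777808396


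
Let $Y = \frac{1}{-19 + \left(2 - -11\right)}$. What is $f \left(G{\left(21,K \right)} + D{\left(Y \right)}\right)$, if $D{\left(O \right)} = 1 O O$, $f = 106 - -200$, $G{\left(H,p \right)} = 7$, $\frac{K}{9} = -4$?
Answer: $\frac{4301}{2} \approx 2150.5$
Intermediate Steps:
$K = -36$ ($K = 9 \left(-4\right) = -36$)
$f = 306$ ($f = 106 + 200 = 306$)
$Y = - \frac{1}{6}$ ($Y = \frac{1}{-19 + \left(2 + 11\right)} = \frac{1}{-19 + 13} = \frac{1}{-6} = - \frac{1}{6} \approx -0.16667$)
$D{\left(O \right)} = O^{2}$ ($D{\left(O \right)} = O O = O^{2}$)
$f \left(G{\left(21,K \right)} + D{\left(Y \right)}\right) = 306 \left(7 + \left(- \frac{1}{6}\right)^{2}\right) = 306 \left(7 + \frac{1}{36}\right) = 306 \cdot \frac{253}{36} = \frac{4301}{2}$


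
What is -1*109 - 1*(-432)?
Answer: 323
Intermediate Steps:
-1*109 - 1*(-432) = -109 + 432 = 323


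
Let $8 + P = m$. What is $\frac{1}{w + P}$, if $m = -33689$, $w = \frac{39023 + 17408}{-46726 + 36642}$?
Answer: $- \frac{10084}{339856979} \approx -2.9671 \cdot 10^{-5}$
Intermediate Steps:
$w = - \frac{56431}{10084}$ ($w = \frac{56431}{-10084} = 56431 \left(- \frac{1}{10084}\right) = - \frac{56431}{10084} \approx -5.5961$)
$P = -33697$ ($P = -8 - 33689 = -33697$)
$\frac{1}{w + P} = \frac{1}{- \frac{56431}{10084} - 33697} = \frac{1}{- \frac{339856979}{10084}} = - \frac{10084}{339856979}$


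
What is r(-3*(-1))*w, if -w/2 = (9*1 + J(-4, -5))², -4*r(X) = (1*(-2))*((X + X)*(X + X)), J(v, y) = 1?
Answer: -3600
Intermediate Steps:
r(X) = 2*X² (r(X) = -1*(-2)*(X + X)*(X + X)/4 = -(-1)*(2*X)*(2*X)/2 = -(-1)*4*X²/2 = -(-2)*X² = 2*X²)
w = -200 (w = -2*(9*1 + 1)² = -2*(9 + 1)² = -2*10² = -2*100 = -200)
r(-3*(-1))*w = (2*(-3*(-1))²)*(-200) = (2*3²)*(-200) = (2*9)*(-200) = 18*(-200) = -3600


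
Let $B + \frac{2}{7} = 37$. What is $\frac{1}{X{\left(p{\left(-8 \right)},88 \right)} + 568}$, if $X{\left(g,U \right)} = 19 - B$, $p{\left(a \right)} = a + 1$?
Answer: $\frac{7}{3852} \approx 0.0018172$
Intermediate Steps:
$B = \frac{257}{7}$ ($B = - \frac{2}{7} + 37 = \frac{257}{7} \approx 36.714$)
$p{\left(a \right)} = 1 + a$
$X{\left(g,U \right)} = - \frac{124}{7}$ ($X{\left(g,U \right)} = 19 - \frac{257}{7} = - \frac{124}{7}$)
$\frac{1}{X{\left(p{\left(-8 \right)},88 \right)} + 568} = \frac{1}{- \frac{124}{7} + 568} = \frac{1}{\frac{3852}{7}} = \frac{7}{3852}$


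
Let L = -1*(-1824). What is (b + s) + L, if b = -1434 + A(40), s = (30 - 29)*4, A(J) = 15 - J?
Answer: 369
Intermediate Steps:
L = 1824
s = 4 (s = 1*4 = 4)
b = -1459 (b = -1434 + (15 - 1*40) = -1434 + (15 - 40) = -1434 - 25 = -1459)
(b + s) + L = (-1459 + 4) + 1824 = -1455 + 1824 = 369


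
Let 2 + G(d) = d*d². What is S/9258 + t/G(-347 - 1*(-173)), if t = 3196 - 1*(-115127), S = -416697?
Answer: -183022172038/4064282059 ≈ -45.032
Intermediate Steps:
t = 118323 (t = 3196 + 115127 = 118323)
G(d) = -2 + d³ (G(d) = -2 + d*d² = -2 + d³)
S/9258 + t/G(-347 - 1*(-173)) = -416697/9258 + 118323/(-2 + (-347 - 1*(-173))³) = -416697*1/9258 + 118323/(-2 + (-347 + 173)³) = -138899/3086 + 118323/(-2 + (-174)³) = -138899/3086 + 118323/(-2 - 5268024) = -138899/3086 + 118323/(-5268026) = -138899/3086 + 118323*(-1/5268026) = -138899/3086 - 118323/5268026 = -183022172038/4064282059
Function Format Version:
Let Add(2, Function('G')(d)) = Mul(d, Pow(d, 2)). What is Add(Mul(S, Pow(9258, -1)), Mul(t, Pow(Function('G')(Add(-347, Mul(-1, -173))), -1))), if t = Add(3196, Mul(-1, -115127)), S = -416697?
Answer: Rational(-183022172038, 4064282059) ≈ -45.032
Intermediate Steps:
t = 118323 (t = Add(3196, 115127) = 118323)
Function('G')(d) = Add(-2, Pow(d, 3)) (Function('G')(d) = Add(-2, Mul(d, Pow(d, 2))) = Add(-2, Pow(d, 3)))
Add(Mul(S, Pow(9258, -1)), Mul(t, Pow(Function('G')(Add(-347, Mul(-1, -173))), -1))) = Add(Mul(-416697, Pow(9258, -1)), Mul(118323, Pow(Add(-2, Pow(Add(-347, Mul(-1, -173)), 3)), -1))) = Add(Mul(-416697, Rational(1, 9258)), Mul(118323, Pow(Add(-2, Pow(Add(-347, 173), 3)), -1))) = Add(Rational(-138899, 3086), Mul(118323, Pow(Add(-2, Pow(-174, 3)), -1))) = Add(Rational(-138899, 3086), Mul(118323, Pow(Add(-2, -5268024), -1))) = Add(Rational(-138899, 3086), Mul(118323, Pow(-5268026, -1))) = Add(Rational(-138899, 3086), Mul(118323, Rational(-1, 5268026))) = Add(Rational(-138899, 3086), Rational(-118323, 5268026)) = Rational(-183022172038, 4064282059)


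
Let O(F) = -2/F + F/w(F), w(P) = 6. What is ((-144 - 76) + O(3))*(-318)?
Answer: 70013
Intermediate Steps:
O(F) = -2/F + F/6
((-144 - 76) + O(3))*(-318) = ((-144 - 76) + (-2/3 + (⅙)*3))*(-318) = (-220 + (-2*⅓ + ½))*(-318) = (-220 + (-⅔ + ½))*(-318) = (-220 - ⅙)*(-318) = -1321/6*(-318) = 70013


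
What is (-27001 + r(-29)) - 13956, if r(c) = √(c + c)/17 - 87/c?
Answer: -40954 + I*√58/17 ≈ -40954.0 + 0.44799*I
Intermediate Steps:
r(c) = -87/c + √2*√c/17 (r(c) = √(2*c)*(1/17) - 87/c = (√2*√c)*(1/17) - 87/c = √2*√c/17 - 87/c = -87/c + √2*√c/17)
(-27001 + r(-29)) - 13956 = (-27001 + (1/17)*(-1479 + √2*(-29)^(3/2))/(-29)) - 13956 = (-27001 + (1/17)*(-1/29)*(-1479 + √2*(-29*I*√29))) - 13956 = (-27001 + (1/17)*(-1/29)*(-1479 - 29*I*√58)) - 13956 = (-27001 + (3 + I*√58/17)) - 13956 = (-26998 + I*√58/17) - 13956 = -40954 + I*√58/17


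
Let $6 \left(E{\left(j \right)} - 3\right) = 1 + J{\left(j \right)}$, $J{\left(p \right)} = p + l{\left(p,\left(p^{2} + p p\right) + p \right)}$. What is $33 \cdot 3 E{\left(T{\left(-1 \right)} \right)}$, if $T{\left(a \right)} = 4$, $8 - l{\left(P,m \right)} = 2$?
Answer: $\frac{957}{2} \approx 478.5$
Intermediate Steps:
$l{\left(P,m \right)} = 6$ ($l{\left(P,m \right)} = 8 - 2 = 6$)
$J{\left(p \right)} = 6 + p$ ($J{\left(p \right)} = p + 6 = 6 + p$)
$E{\left(j \right)} = \frac{25}{6} + \frac{j}{6}$ ($E{\left(j \right)} = 3 + \frac{1 + \left(6 + j\right)}{6} = 3 + \frac{7 + j}{6} = 3 + \left(\frac{7}{6} + \frac{j}{6}\right) = \frac{25}{6} + \frac{j}{6}$)
$33 \cdot 3 E{\left(T{\left(-1 \right)} \right)} = 33 \cdot 3 \left(\frac{25}{6} + \frac{1}{6} \cdot 4\right) = 99 \left(\frac{25}{6} + \frac{2}{3}\right) = 99 \cdot \frac{29}{6} = \frac{957}{2}$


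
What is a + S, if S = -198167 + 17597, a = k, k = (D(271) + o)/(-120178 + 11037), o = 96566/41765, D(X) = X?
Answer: -823087523217931/4558273865 ≈ -1.8057e+5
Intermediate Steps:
o = 96566/41765 (o = 96566*(1/41765) = 96566/41765 ≈ 2.3121)
k = -11414881/4558273865 (k = (271 + 96566/41765)/(-120178 + 11037) = (11414881/41765)/(-109141) = (11414881/41765)*(-1/109141) = -11414881/4558273865 ≈ -0.0025042)
a = -11414881/4558273865 ≈ -0.0025042
S = -180570
a + S = -11414881/4558273865 - 180570 = -823087523217931/4558273865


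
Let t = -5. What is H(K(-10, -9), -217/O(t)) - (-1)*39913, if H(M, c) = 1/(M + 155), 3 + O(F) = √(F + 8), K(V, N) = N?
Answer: 5827299/146 ≈ 39913.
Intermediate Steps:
O(F) = -3 + √(8 + F) (O(F) = -3 + √(F + 8) = -3 + √(8 + F))
H(M, c) = 1/(155 + M)
H(K(-10, -9), -217/O(t)) - (-1)*39913 = 1/(155 - 9) - (-1)*39913 = 1/146 - 1*(-39913) = 1/146 + 39913 = 5827299/146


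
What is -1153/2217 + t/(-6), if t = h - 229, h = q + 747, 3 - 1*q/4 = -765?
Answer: -1327658/2217 ≈ -598.85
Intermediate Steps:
q = 3072 (q = 12 - 4*(-765) = 12 + 3060 = 3072)
h = 3819 (h = 3072 + 747 = 3819)
t = 3590 (t = 3819 - 229 = 3590)
-1153/2217 + t/(-6) = -1153/2217 + 3590/(-6) = -1153*1/2217 + 3590*(-1/6) = -1153/2217 - 1795/3 = -1327658/2217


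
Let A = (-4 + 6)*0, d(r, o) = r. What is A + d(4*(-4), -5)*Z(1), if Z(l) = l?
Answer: -16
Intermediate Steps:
A = 0 (A = 2*0 = 0)
A + d(4*(-4), -5)*Z(1) = 0 + (4*(-4))*1 = 0 - 16*1 = 0 - 16 = -16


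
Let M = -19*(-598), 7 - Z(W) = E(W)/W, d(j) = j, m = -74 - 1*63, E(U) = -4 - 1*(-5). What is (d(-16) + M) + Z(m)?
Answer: 1555362/137 ≈ 11353.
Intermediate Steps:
E(U) = 1 (E(U) = -4 + 5 = 1)
m = -137 (m = -74 - 63 = -137)
Z(W) = 7 - 1/W
M = 11362
(d(-16) + M) + Z(m) = (-16 + 11362) + (7 - 1/(-137)) = 11346 + (7 - 1*(-1/137)) = 11346 + (7 + 1/137) = 11346 + 960/137 = 1555362/137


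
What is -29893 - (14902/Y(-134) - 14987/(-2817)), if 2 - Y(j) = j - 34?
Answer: -7179992747/239445 ≈ -29986.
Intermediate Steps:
Y(j) = 36 - j (Y(j) = 2 - (j - 34) = 2 - (-34 + j) = 2 + (34 - j) = 36 - j)
-29893 - (14902/Y(-134) - 14987/(-2817)) = -29893 - (14902/(36 - 1*(-134)) - 14987/(-2817)) = -29893 - (14902/(36 + 134) - 14987*(-1/2817)) = -29893 - (14902/170 + 14987/2817) = -29893 - (14902*(1/170) + 14987/2817) = -29893 - (7451/85 + 14987/2817) = -29893 - 1*22263362/239445 = -29893 - 22263362/239445 = -7179992747/239445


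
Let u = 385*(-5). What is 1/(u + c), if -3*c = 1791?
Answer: -1/2522 ≈ -0.00039651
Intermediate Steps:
c = -597 (c = -⅓*1791 = -597)
u = -1925
1/(u + c) = 1/(-1925 - 597) = 1/(-2522) = -1/2522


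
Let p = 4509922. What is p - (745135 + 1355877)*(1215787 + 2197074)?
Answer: -7170457405410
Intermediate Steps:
p - (745135 + 1355877)*(1215787 + 2197074) = 4509922 - (745135 + 1355877)*(1215787 + 2197074) = 4509922 - 2101012*3412861 = 4509922 - 1*7170461915332 = 4509922 - 7170461915332 = -7170457405410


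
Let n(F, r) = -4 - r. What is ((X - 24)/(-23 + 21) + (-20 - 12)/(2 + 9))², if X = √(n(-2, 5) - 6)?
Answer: 38185/484 - 100*I*√15/11 ≈ 78.895 - 35.209*I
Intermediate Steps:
X = I*√15 (X = √((-4 - 1*5) - 6) = √((-4 - 5) - 6) = √(-9 - 6) = √(-15) = I*√15 ≈ 3.873*I)
((X - 24)/(-23 + 21) + (-20 - 12)/(2 + 9))² = ((I*√15 - 24)/(-23 + 21) + (-20 - 12)/(2 + 9))² = ((-24 + I*√15)/(-2) - 32/11)² = ((-24 + I*√15)*(-½) - 32*1/11)² = ((12 - I*√15/2) - 32/11)² = (100/11 - I*√15/2)²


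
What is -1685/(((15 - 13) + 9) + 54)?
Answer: -337/13 ≈ -25.923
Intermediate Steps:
-1685/(((15 - 13) + 9) + 54) = -1685/((2 + 9) + 54) = -1685/(11 + 54) = -1685/65 = -1685*1/65 = -337/13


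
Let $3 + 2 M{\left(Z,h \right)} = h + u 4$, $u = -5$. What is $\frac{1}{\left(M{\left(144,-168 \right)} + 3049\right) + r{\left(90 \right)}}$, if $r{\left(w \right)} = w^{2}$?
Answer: $\frac{2}{22107} \approx 9.0469 \cdot 10^{-5}$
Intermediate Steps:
$M{\left(Z,h \right)} = - \frac{23}{2} + \frac{h}{2}$ ($M{\left(Z,h \right)} = - \frac{3}{2} + \frac{h - 20}{2} = - \frac{3}{2} + \frac{-20 + h}{2} = - \frac{3}{2} + \left(-10 + \frac{h}{2}\right) = - \frac{23}{2} + \frac{h}{2}$)
$\frac{1}{\left(M{\left(144,-168 \right)} + 3049\right) + r{\left(90 \right)}} = \frac{1}{\left(\left(- \frac{23}{2} + \frac{1}{2} \left(-168\right)\right) + 3049\right) + 90^{2}} = \frac{1}{\left(\left(- \frac{23}{2} - 84\right) + 3049\right) + 8100} = \frac{1}{\left(- \frac{191}{2} + 3049\right) + 8100} = \frac{1}{\frac{5907}{2} + 8100} = \frac{1}{\frac{22107}{2}} = \frac{2}{22107}$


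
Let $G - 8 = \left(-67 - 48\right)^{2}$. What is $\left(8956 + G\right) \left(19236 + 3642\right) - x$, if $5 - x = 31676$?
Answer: $507671613$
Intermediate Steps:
$x = -31671$ ($x = 5 - 31676 = -31671$)
$G = 13233$ ($G = 8 + \left(-67 - 48\right)^{2} = 8 + \left(-115\right)^{2} = 8 + 13225 = 13233$)
$\left(8956 + G\right) \left(19236 + 3642\right) - x = \left(8956 + 13233\right) \left(19236 + 3642\right) - -31671 = 22189 \cdot 22878 + 31671 = 507639942 + 31671 = 507671613$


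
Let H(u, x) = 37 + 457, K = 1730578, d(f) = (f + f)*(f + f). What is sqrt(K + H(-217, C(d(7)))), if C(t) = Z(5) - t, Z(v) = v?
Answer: 112*sqrt(138) ≈ 1315.7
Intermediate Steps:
d(f) = 4*f**2 (d(f) = (2*f)*(2*f) = 4*f**2)
C(t) = 5 - t
H(u, x) = 494
sqrt(K + H(-217, C(d(7)))) = sqrt(1730578 + 494) = sqrt(1731072) = 112*sqrt(138)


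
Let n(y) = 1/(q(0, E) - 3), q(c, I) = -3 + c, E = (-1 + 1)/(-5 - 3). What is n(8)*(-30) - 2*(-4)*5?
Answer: 45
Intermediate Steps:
E = 0 (E = 0/(-8) = 0*(-⅛) = 0)
n(y) = -⅙ (n(y) = 1/((-3 + 0) - 3) = 1/(-3 - 3) = 1/(-6) = -⅙)
n(8)*(-30) - 2*(-4)*5 = -⅙*(-30) - 2*(-4)*5 = 5 + 8*5 = 5 + 40 = 45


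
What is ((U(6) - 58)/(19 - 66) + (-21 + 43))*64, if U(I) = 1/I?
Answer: 209632/141 ≈ 1486.8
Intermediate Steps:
((U(6) - 58)/(19 - 66) + (-21 + 43))*64 = ((1/6 - 58)/(19 - 66) + (-21 + 43))*64 = ((⅙ - 58)/(-47) + 22)*64 = (-347/6*(-1/47) + 22)*64 = (347/282 + 22)*64 = (6551/282)*64 = 209632/141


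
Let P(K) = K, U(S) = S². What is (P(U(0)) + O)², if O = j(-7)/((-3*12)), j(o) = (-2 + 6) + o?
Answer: 1/144 ≈ 0.0069444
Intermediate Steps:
j(o) = 4 + o
O = 1/12 (O = (4 - 7)/((-3*12)) = -3/(-36) = -3*(-1/36) = 1/12 ≈ 0.083333)
(P(U(0)) + O)² = (0² + 1/12)² = (0 + 1/12)² = (1/12)² = 1/144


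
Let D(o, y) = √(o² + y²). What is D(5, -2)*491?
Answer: 491*√29 ≈ 2644.1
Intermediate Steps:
D(5, -2)*491 = √(5² + (-2)²)*491 = √(25 + 4)*491 = √29*491 = 491*√29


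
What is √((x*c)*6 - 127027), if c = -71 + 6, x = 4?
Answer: I*√128587 ≈ 358.59*I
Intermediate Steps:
c = -65
√((x*c)*6 - 127027) = √((4*(-65))*6 - 127027) = √(-260*6 - 127027) = √(-1560 - 127027) = √(-128587) = I*√128587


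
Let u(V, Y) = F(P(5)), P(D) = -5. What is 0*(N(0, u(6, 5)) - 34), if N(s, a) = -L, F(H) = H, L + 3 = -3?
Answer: 0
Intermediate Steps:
L = -6 (L = -3 - 3 = -6)
u(V, Y) = -5
N(s, a) = 6 (N(s, a) = -1*(-6) = 6)
0*(N(0, u(6, 5)) - 34) = 0*(6 - 34) = 0*(-28) = 0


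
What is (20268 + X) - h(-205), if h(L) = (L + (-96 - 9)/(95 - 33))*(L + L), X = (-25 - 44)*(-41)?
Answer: -1911068/31 ≈ -61647.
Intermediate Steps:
X = 2829 (X = -69*(-41) = 2829)
h(L) = 2*L*(-105/62 + L) (h(L) = (L - 105/62)*(2*L) = (-105/62 + L)*(2*L) = 2*L*(-105/62 + L))
(20268 + X) - h(-205) = (20268 + 2829) - (-205)*(-105 + 62*(-205))/31 = 23097 - (-205)*(-105 - 12710)/31 = 23097 - (-205)*(-12815)/31 = 23097 - 1*2627075/31 = 23097 - 2627075/31 = -1911068/31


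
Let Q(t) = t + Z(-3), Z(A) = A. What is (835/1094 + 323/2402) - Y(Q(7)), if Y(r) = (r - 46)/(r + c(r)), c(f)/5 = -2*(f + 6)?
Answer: 4837499/10511152 ≈ 0.46023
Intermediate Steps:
Q(t) = -3 + t (Q(t) = t - 3 = -3 + t)
c(f) = -60 - 10*f (c(f) = 5*(-2*(f + 6)) = 5*(-2*(6 + f)) = 5*(-12 - 2*f) = -60 - 10*f)
Y(r) = (-46 + r)/(-60 - 9*r) (Y(r) = (r - 46)/(r + (-60 - 10*r)) = (-46 + r)/(-60 - 9*r))
(835/1094 + 323/2402) - Y(Q(7)) = (835/1094 + 323/2402) - (46 - (-3 + 7))/(3*(20 + 3*(-3 + 7))) = (835*(1/1094) + 323*(1/2402)) - (46 - 1*4)/(3*(20 + 3*4)) = (835/1094 + 323/2402) - (46 - 4)/(3*(20 + 12)) = 589758/656947 - 42/(3*32) = 589758/656947 - 1*7/16 = 589758/656947 - 7/16 = 4837499/10511152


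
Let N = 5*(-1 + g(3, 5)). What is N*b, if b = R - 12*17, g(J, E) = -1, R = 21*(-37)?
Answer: 9810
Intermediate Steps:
R = -777
b = -981 (b = -777 - 12*17 = -777 - 1*204 = -777 - 204 = -981)
N = -10 (N = 5*(-1 - 1) = 5*(-2) = -10)
N*b = -10*(-981) = 9810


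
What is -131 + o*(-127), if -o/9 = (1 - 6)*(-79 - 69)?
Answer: 845689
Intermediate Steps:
o = -6660 (o = -9*(1 - 6)*(-79 - 69) = -(-45)*(-148) = -9*740 = -6660)
-131 + o*(-127) = -131 - 6660*(-127) = -131 + 845820 = 845689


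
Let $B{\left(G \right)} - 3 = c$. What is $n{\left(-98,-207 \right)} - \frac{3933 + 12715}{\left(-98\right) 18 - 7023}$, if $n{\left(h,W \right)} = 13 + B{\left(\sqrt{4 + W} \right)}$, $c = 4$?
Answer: $\frac{192388}{8787} \approx 21.895$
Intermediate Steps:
$B{\left(G \right)} = 7$ ($B{\left(G \right)} = 3 + 4 = 7$)
$n{\left(h,W \right)} = 20$ ($n{\left(h,W \right)} = 13 + 7 = 20$)
$n{\left(-98,-207 \right)} - \frac{3933 + 12715}{\left(-98\right) 18 - 7023} = 20 - \frac{3933 + 12715}{\left(-98\right) 18 - 7023} = 20 - \frac{16648}{-1764 - 7023} = 20 - \frac{16648}{-8787} = 20 - 16648 \left(- \frac{1}{8787}\right) = 20 - - \frac{16648}{8787} = 20 + \frac{16648}{8787} = \frac{192388}{8787}$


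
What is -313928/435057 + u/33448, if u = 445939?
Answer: 183508619779/14551786536 ≈ 12.611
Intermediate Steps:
-313928/435057 + u/33448 = -313928/435057 + 445939/33448 = 183508619779/14551786536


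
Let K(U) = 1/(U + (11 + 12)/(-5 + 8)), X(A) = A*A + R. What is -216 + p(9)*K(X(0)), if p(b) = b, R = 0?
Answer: -4941/23 ≈ -214.83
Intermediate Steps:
X(A) = A² (X(A) = A*A + 0 = A² + 0 = A²)
K(U) = 1/(23/3 + U) (K(U) = 1/(U + 23/3) = 1/(23/3 + U))
-216 + p(9)*K(X(0)) = -216 + 9*(3/(23 + 3*0²)) = -216 + 9*(3/(23 + 3*0)) = -216 + 9*(3/(23 + 0)) = -216 + 9*(3/23) = -216 + 27/23 = -4941/23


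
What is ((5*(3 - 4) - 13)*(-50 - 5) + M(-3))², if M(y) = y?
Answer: 974169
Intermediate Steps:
((5*(3 - 4) - 13)*(-50 - 5) + M(-3))² = ((5*(3 - 4) - 13)*(-50 - 5) - 3)² = ((5*(-1) - 13)*(-55) - 3)² = ((-5 - 13)*(-55) - 3)² = (-18*(-55) - 3)² = (990 - 3)² = 987² = 974169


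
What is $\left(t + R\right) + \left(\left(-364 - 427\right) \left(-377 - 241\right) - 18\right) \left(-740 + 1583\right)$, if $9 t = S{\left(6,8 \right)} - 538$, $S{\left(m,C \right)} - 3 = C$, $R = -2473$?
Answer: $\frac{3708654556}{9} \approx 4.1207 \cdot 10^{8}$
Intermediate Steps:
$S{\left(m,C \right)} = 3 + C$
$t = - \frac{527}{9}$ ($t = \frac{\left(3 + 8\right) - 538}{9} = \frac{11 - 538}{9} = \frac{1}{9} \left(-527\right) = - \frac{527}{9} \approx -58.556$)
$\left(t + R\right) + \left(\left(-364 - 427\right) \left(-377 - 241\right) - 18\right) \left(-740 + 1583\right) = \left(- \frac{527}{9} - 2473\right) + \left(\left(-364 - 427\right) \left(-377 - 241\right) - 18\right) \left(-740 + 1583\right) = - \frac{22784}{9} + \left(\left(-791\right) \left(-618\right) - 18\right) 843 = - \frac{22784}{9} + \left(488838 - 18\right) 843 = - \frac{22784}{9} + 488820 \cdot 843 = - \frac{22784}{9} + 412075260 = \frac{3708654556}{9}$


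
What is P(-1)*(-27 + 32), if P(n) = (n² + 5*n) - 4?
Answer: -40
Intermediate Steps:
P(n) = -4 + n² + 5*n
P(-1)*(-27 + 32) = (-4 + (-1)² + 5*(-1))*(-27 + 32) = (-4 + 1 - 5)*5 = -8*5 = -40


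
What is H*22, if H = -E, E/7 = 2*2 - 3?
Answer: -154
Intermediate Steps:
E = 7 (E = 7*(2*2 - 3) = 7*(4 - 3) = 7*1 = 7)
H = -7 (H = -1*7 = -7)
H*22 = -7*22 = -154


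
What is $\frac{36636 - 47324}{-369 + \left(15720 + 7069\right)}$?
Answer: $- \frac{2672}{5605} \approx -0.47672$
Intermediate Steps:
$\frac{36636 - 47324}{-369 + \left(15720 + 7069\right)} = - \frac{10688}{-369 + 22789} = - \frac{10688}{22420} = \left(-10688\right) \frac{1}{22420} = - \frac{2672}{5605}$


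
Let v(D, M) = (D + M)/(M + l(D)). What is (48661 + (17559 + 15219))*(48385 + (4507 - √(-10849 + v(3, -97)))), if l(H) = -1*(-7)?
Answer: 4307471588 - 81439*I*√2440790/15 ≈ 4.3075e+9 - 8.4822e+6*I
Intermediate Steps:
l(H) = 7
v(D, M) = (D + M)/(7 + M) (v(D, M) = (D + M)/(M + 7) = (D + M)/(7 + M))
(48661 + (17559 + 15219))*(48385 + (4507 - √(-10849 + v(3, -97)))) = (48661 + (17559 + 15219))*(48385 + (4507 - √(-10849 + (3 - 97)/(7 - 97)))) = (48661 + 32778)*(48385 + (4507 - √(-10849 - 94/(-90)))) = 81439*(48385 + (4507 - √(-10849 - 1/90*(-94)))) = 81439*(48385 + (4507 - √(-10849 + 47/45))) = 81439*(48385 + (4507 - √(-488158/45))) = 81439*(48385 + (4507 - I*√2440790/15)) = 81439*(52892 - I*√2440790/15) = 4307471588 - 81439*I*√2440790/15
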